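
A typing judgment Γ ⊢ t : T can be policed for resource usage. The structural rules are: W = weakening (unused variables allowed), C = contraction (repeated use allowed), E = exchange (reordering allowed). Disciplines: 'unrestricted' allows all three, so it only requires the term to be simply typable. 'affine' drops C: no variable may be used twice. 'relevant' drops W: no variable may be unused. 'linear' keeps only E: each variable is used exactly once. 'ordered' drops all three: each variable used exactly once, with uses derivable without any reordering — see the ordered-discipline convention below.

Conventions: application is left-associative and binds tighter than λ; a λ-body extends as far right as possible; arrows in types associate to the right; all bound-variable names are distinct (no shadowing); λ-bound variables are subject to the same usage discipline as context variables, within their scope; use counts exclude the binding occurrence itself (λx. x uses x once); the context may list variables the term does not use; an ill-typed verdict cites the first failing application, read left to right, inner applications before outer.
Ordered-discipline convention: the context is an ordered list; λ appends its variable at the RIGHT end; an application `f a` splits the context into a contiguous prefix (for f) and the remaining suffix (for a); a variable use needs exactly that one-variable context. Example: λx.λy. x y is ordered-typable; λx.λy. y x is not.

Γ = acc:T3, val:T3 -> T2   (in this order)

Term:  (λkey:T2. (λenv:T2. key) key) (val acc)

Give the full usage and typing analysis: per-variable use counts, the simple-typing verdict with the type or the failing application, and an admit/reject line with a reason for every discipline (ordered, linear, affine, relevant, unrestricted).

counts: acc: 1×, val: 1×, key [bound]: 2×, env [bound]: 0×
order of uses: key, key, val, acc
typing: ✓ — T2
ordered ✗ (uses contraction: key ×2; env left unused)
linear ✗ (uses contraction: key ×2; env left unused)
affine ✗ (uses contraction: key ×2)
relevant ✗ (env left unused)
unrestricted ✓ (simply typable at T2; W, C, E all held)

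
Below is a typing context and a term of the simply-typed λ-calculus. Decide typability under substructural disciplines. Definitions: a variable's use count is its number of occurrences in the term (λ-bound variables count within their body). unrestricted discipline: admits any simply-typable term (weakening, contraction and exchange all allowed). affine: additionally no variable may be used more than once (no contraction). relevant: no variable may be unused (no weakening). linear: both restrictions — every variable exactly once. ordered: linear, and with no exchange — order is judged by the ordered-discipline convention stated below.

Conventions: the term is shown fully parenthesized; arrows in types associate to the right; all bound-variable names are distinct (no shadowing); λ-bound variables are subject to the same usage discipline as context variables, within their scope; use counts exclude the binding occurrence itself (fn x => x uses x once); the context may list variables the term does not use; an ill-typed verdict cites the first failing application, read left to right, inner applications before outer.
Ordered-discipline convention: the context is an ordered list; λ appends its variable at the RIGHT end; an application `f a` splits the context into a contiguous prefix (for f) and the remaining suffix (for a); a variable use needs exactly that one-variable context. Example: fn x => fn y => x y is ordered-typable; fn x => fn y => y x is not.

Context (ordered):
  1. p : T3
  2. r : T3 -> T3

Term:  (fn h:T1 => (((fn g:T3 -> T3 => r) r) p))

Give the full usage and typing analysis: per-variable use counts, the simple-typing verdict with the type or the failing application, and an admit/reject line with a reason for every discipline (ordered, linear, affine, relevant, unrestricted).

counts: p=1; r=2; h (bound)=0; g (bound)=0
order of uses: r, r, p
typing: the term checks, with type T1 -> T3
ordered: ✗ — repeated use of r ×2; unused: h, g — weakening required
linear: ✗ — repeated use of r ×2; unused: h, g — weakening required
affine: ✗ — repeated use of r ×2
relevant: ✗ — unused: h, g — weakening required
unrestricted: ✓ — type-checks (T1 -> T3) and nothing is barred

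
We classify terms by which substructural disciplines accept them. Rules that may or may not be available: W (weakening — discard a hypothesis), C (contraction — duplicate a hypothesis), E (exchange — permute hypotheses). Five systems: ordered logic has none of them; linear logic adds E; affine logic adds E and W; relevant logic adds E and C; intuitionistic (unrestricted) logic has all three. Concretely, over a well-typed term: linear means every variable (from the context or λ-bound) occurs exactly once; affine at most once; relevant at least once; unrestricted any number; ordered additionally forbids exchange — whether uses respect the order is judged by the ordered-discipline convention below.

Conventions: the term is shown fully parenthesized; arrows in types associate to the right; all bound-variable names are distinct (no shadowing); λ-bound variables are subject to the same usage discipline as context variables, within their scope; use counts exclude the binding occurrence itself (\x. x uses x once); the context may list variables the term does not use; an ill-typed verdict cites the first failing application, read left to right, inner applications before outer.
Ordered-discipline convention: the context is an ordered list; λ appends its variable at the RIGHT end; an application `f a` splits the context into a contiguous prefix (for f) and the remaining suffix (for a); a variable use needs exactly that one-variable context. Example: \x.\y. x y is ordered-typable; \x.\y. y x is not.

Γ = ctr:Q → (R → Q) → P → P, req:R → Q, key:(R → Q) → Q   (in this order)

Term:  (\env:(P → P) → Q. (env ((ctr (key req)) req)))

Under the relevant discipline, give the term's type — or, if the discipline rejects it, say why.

term : ((P → P) → Q) → Q
counts: ctr: 1×; req: 2×; key: 1×; env (λ-bound): 1×
left-to-right use order: env, ctr, key, req, req
typing: well-typed at ((P → P) → Q) → Q
summary: ordered ✗ · linear ✗ · affine ✗ · relevant ✓ · unrestricted ✓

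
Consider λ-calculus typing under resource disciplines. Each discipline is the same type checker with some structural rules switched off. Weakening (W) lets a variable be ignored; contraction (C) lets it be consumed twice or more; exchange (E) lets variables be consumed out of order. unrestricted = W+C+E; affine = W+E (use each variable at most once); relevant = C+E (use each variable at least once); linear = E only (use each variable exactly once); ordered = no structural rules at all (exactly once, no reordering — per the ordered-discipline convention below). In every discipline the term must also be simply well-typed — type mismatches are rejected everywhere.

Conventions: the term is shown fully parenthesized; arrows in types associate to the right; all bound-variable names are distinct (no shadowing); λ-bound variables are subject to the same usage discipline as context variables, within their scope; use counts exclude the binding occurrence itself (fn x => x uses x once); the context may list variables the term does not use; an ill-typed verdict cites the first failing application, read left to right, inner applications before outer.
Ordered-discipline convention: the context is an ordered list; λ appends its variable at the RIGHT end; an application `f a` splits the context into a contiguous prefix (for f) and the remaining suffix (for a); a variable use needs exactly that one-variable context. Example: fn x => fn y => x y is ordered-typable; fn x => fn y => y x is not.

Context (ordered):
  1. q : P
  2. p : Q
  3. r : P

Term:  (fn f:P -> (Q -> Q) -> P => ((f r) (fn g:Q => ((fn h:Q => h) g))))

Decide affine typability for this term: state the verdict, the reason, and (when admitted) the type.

yes — q, p, r, f, g, h: no repeats, contraction unneeded; term : (P -> (Q -> Q) -> P) -> P
usage: q ×0, p ×0, r ×1, f [bound] ×1, g [bound] ×1, h [bound] ×1
left-to-right use order: f, r, h, g
typing: the term checks, with type (P -> (Q -> Q) -> P) -> P
summary: ordered ✗, linear ✗, affine ✓, relevant ✗, unrestricted ✓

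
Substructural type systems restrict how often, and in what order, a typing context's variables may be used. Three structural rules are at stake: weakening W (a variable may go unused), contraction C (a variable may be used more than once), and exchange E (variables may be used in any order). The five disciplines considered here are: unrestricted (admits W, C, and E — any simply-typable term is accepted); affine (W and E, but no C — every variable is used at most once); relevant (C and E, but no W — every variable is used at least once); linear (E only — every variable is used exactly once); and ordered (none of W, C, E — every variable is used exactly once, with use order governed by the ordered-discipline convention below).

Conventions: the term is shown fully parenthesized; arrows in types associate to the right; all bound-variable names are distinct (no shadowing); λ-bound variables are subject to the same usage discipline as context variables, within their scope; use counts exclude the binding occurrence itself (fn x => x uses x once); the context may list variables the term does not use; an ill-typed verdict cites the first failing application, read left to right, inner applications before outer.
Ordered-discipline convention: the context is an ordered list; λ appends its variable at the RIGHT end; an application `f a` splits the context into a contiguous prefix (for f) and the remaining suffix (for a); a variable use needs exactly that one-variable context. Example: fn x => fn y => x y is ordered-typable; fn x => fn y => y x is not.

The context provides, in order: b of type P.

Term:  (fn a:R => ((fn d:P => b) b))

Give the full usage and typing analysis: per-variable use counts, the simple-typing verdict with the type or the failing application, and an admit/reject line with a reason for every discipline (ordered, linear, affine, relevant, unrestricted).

counts: b ×2; a (bound) ×0; d (bound) ×0
left-to-right use order: b, b
typing: well-typed at R → P
ordered: ✗, repeated use of b ×2; needs weakening: a, d unused
linear: ✗, repeated use of b ×2; needs weakening: a, d unused
affine: ✗, repeated use of b ×2
relevant: ✗, needs weakening: a, d unused
unrestricted: ✓, well-typed at R → P; no restrictions here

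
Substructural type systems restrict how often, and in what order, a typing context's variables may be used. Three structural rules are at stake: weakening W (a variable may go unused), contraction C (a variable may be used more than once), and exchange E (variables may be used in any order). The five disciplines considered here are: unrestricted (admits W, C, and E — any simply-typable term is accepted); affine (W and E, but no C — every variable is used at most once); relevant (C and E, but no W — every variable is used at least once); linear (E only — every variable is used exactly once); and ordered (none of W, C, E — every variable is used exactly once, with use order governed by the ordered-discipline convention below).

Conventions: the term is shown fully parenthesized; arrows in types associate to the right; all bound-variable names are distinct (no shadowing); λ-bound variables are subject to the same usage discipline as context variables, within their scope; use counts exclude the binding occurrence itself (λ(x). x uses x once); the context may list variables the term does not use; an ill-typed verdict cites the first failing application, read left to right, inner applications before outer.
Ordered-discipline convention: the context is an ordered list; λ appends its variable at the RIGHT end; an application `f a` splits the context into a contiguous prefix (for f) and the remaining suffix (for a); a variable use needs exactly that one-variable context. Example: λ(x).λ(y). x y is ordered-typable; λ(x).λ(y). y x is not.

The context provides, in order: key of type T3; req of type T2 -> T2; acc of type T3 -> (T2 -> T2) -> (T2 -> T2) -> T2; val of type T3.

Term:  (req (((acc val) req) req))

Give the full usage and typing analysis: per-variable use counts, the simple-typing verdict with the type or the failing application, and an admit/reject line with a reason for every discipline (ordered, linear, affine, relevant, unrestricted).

usage: key: 0, req: 3, acc: 1, val: 1
use order (left to right): req, acc, val, req, req
typing: well-typed at T2
ordered ✗ (uses contraction: req ×3; needs weakening: key unused)
linear ✗ (uses contraction: req ×3; needs weakening: key unused)
affine ✗ (uses contraction: req ×3)
relevant ✗ (needs weakening: key unused)
unrestricted ✓ (simply typable at T2; W, C, E all held)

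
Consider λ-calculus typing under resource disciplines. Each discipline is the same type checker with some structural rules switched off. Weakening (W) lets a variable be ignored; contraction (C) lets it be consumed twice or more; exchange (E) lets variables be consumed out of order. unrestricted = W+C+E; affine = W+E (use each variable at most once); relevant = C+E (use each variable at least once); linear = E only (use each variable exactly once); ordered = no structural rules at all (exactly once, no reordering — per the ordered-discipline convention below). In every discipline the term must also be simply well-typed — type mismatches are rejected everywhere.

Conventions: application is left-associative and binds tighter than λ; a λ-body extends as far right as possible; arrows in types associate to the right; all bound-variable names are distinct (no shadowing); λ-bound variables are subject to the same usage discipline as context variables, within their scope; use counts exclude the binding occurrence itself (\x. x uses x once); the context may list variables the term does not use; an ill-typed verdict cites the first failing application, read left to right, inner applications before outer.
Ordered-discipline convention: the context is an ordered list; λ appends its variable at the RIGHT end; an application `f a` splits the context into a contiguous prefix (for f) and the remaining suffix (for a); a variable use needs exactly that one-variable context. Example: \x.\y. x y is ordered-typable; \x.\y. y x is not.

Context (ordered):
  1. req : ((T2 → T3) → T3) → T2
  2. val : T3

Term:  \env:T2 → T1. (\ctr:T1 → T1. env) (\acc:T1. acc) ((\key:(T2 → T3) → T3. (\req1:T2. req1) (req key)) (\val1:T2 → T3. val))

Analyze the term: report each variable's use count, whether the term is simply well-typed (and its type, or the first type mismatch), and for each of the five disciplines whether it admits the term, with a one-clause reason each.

counts: req: 1×; val: 1×; env (λ-bound): 1×; ctr (λ-bound): 0×; acc (λ-bound): 1×; key (λ-bound): 1×; req1 (λ-bound): 1×; val1 (λ-bound): 0×
use order (left to right): env, acc, req1, req, key, val
typing: well-typed at (T2 → T1) → T1
ordered ✗ (needs weakening: ctr, val1 unused)
linear ✗ (needs weakening: ctr, val1 unused)
affine ✓ (none of req, val, env, ctr, acc, key, req1, val1 used more than once)
relevant ✗ (needs weakening: ctr, val1 unused)
unrestricted ✓ (simply typable at (T2 → T1) → T1; W, C, E all held)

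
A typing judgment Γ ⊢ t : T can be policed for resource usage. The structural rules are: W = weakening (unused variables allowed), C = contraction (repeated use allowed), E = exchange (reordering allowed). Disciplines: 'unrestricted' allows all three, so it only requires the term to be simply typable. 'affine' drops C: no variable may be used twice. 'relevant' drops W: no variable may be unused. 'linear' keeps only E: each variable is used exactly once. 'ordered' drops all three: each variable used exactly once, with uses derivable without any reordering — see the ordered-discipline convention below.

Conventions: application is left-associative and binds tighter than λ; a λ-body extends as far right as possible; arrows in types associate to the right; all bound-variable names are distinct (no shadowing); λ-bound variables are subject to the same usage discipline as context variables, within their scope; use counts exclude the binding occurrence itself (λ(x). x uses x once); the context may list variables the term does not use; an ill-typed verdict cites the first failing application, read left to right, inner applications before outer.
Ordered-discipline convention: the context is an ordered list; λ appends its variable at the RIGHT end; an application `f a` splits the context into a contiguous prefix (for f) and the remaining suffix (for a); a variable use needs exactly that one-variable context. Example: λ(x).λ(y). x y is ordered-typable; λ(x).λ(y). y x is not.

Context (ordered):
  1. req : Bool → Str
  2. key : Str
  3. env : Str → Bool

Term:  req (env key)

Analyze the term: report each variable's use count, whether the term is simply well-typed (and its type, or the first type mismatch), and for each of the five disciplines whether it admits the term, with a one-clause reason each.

counts: req=1; key=1; env=1
order of uses: req, env, key
typing: well-typed at Str
ordered: ✗, use order req, env, key needs exchange
linear: ✓, exactly-once usage across req, key, env
affine: ✓, at most one use each (req, key, env)
relevant: ✓, every one of req, key, env appears
unrestricted: ✓, well-typed at Str; no restrictions here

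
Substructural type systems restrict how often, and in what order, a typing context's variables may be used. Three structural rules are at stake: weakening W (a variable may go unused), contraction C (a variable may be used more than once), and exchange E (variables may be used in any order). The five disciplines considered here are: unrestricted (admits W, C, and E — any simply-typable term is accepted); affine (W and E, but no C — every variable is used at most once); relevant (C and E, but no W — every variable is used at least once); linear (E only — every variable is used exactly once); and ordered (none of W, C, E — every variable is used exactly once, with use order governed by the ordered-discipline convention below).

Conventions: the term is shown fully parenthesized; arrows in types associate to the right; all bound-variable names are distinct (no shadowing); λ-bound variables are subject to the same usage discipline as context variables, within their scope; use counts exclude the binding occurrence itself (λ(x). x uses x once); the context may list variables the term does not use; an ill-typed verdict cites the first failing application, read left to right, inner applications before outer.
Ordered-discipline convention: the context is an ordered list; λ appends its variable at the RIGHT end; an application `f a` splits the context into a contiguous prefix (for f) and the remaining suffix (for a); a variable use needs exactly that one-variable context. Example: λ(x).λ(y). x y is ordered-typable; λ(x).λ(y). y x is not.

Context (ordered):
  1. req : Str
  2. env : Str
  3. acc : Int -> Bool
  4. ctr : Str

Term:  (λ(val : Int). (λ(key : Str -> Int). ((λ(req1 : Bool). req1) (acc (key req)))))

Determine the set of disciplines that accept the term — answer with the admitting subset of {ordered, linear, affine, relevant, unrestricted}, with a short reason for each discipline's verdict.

admitted in: affine, unrestricted
counts: req: 1, env: 0, acc: 1, ctr: 0, val [bound]: 0, key [bound]: 1, req1 [bound]: 1
use order (left to right): req1, acc, key, req
typing: ✓ — Int -> (Str -> Int) -> Bool
ordered ✗ (needs weakening: env, ctr, val unused)
linear ✗ (needs weakening: env, ctr, val unused)
affine ✓ (none of req, env, acc, ctr, val, key, req1 used more than once)
relevant ✗ (needs weakening: env, ctr, val unused)
unrestricted ✓ (well-typed at Int -> (Str -> Int) -> Bool; no restrictions here)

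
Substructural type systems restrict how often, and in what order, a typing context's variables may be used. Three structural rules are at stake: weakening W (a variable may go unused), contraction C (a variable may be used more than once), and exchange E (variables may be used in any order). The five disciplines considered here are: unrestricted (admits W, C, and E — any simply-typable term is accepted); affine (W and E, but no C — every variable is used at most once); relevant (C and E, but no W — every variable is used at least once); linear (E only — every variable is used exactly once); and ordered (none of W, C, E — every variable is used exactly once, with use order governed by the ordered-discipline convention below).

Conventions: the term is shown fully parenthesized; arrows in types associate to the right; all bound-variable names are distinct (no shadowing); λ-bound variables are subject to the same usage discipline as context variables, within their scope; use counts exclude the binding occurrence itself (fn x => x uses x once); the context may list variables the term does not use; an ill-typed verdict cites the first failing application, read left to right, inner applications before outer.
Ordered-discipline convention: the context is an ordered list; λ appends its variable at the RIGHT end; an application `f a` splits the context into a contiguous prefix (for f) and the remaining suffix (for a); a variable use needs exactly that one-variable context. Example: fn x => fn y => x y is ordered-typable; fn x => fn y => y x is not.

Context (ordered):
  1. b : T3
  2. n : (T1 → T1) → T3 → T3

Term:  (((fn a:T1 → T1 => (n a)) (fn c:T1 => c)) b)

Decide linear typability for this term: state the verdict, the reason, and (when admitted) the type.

yes — single use per variable (b, n, a, c); term : T3
use counts: b=1, n=1, a (λ-bound)=1, c (λ-bound)=1
order of uses: n, a, c, b
typing: ✓ — T3
across the five disciplines: ordered ✗; linear ✓; affine ✓; relevant ✓; unrestricted ✓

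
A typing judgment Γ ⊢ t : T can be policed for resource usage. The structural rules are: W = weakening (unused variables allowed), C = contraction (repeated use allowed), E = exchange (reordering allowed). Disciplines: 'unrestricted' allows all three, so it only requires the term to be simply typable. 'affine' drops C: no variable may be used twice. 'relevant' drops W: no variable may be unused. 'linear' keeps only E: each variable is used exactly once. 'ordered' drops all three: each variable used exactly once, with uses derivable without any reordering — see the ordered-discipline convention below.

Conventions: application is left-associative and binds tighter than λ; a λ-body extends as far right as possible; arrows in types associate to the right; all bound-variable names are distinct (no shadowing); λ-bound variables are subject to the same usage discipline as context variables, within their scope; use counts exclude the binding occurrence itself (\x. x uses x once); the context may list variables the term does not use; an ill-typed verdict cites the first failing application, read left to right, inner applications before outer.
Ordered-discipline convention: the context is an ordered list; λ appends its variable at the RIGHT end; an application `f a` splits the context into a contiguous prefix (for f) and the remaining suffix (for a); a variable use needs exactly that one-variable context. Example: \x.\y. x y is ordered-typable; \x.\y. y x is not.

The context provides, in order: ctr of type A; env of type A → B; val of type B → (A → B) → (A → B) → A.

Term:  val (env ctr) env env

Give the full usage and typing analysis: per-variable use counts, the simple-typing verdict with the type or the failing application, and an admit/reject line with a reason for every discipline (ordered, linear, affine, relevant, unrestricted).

variable uses: ctr: 1, env: 3, val: 1
order of uses: val, env, ctr, env, env
typing: well-typed — term : A
ordered ✗ (env ×3 used more than once (contraction))
linear ✗ (env ×3 used more than once (contraction))
affine ✗ (env ×3 used more than once (contraction))
relevant ✓ (none of ctr, env, val goes unused)
unrestricted ✓ (typability at A is all that's needed)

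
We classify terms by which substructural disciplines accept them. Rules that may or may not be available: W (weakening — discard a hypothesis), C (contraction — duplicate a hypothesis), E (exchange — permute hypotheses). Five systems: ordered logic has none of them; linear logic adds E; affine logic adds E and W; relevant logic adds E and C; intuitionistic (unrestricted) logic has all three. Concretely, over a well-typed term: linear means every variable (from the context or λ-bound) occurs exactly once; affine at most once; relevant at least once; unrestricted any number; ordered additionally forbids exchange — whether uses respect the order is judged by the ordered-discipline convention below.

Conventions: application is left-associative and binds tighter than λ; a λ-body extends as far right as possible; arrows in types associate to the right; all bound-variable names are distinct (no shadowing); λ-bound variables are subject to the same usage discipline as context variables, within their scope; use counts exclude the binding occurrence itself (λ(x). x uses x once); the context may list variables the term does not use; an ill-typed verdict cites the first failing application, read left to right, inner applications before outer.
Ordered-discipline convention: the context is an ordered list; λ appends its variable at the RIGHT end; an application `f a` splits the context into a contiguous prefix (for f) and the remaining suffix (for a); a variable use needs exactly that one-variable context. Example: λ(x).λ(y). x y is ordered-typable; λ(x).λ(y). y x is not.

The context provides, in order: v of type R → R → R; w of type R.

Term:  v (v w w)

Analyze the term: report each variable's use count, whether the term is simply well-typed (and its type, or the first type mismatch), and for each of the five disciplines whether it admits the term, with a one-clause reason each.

usage: v ×2; w ×2
left-to-right use order: v, v, w, w
typing: well-typed — term : R → R
ordered: ✗ — repeated use of v ×2, w ×2
linear: ✗ — repeated use of v ×2, w ×2
affine: ✗ — repeated use of v ×2, w ×2
relevant: ✓ — none of v, w goes unused
unrestricted: ✓ — well-typed at R → R; no restrictions here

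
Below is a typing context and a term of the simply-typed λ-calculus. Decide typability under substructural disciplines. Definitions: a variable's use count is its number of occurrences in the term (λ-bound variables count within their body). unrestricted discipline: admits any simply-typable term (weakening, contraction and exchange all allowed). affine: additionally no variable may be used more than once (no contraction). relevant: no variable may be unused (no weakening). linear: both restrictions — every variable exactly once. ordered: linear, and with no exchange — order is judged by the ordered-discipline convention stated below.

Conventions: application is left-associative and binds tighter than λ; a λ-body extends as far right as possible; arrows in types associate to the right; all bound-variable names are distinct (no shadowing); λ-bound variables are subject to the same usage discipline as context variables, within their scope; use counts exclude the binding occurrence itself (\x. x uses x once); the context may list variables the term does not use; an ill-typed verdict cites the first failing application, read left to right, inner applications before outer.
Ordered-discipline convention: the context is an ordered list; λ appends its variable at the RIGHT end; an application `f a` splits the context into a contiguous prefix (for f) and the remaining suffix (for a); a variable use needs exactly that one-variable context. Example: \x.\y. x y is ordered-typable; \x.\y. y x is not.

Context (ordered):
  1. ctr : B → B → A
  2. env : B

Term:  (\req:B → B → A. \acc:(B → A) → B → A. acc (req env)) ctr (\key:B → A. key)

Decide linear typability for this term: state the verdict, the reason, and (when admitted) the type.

yes — ctr, env, req, acc, key: one use apiece; term : B → A
variable uses: ctr=1, env=1, req (λ-bound)=1, acc (λ-bound)=1, key (λ-bound)=1
order of uses: acc, req, env, ctr, key
typing: well-typed — term : B → A
summary: ordered ✗ | linear ✓ | affine ✓ | relevant ✓ | unrestricted ✓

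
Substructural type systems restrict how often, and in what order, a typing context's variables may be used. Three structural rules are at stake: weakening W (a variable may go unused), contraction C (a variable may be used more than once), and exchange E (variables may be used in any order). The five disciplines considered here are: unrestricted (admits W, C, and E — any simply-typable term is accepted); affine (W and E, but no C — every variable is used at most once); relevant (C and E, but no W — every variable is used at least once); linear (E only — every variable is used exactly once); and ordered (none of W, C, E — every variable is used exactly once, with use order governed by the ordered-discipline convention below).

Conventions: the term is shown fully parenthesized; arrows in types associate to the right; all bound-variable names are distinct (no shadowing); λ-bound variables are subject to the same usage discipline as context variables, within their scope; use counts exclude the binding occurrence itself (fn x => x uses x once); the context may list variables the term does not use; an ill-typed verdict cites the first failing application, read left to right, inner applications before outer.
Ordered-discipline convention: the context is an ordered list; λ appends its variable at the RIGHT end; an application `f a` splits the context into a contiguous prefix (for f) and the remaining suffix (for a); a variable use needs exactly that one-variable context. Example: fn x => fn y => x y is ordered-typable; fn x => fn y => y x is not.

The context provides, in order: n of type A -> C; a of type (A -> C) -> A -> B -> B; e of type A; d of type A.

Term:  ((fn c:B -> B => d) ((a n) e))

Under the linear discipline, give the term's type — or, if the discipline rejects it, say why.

not well-typed under linear — c left unused
usage: n ×1; a ×1; e ×1; d ×1; c [bound] ×0
left-to-right use order: d, a, n, e
typing: the term checks, with type A
summary: ordered ✗; linear ✗; affine ✓; relevant ✗; unrestricted ✓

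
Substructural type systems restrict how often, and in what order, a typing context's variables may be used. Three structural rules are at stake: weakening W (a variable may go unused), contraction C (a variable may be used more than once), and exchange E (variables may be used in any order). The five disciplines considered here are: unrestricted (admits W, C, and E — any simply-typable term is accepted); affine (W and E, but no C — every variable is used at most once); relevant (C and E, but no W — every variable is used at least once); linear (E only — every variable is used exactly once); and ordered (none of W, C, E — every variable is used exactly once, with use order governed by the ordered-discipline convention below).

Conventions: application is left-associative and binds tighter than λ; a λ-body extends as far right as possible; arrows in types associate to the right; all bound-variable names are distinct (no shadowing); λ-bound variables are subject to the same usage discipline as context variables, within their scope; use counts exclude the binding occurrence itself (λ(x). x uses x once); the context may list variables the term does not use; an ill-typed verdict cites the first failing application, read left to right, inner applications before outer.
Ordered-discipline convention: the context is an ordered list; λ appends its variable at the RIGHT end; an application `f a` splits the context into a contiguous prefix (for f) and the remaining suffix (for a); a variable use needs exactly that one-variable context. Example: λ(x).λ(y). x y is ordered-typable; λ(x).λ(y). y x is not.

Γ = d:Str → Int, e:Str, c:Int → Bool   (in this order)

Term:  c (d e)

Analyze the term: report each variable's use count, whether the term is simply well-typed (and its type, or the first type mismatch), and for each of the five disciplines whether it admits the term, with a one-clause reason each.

usage: d ×1, e ×1, c ×1
left-to-right use order: c, d, e
typing: well-typed at Bool
ordered ✗ (needs exchange: uses follow c, d, e)
linear ✓ (single use per variable (d, e, c))
affine ✓ (d, e, c: no repeats, contraction unneeded)
relevant ✓ (every one of d, e, c appears)
unrestricted ✓ (typability at Bool is all that's needed)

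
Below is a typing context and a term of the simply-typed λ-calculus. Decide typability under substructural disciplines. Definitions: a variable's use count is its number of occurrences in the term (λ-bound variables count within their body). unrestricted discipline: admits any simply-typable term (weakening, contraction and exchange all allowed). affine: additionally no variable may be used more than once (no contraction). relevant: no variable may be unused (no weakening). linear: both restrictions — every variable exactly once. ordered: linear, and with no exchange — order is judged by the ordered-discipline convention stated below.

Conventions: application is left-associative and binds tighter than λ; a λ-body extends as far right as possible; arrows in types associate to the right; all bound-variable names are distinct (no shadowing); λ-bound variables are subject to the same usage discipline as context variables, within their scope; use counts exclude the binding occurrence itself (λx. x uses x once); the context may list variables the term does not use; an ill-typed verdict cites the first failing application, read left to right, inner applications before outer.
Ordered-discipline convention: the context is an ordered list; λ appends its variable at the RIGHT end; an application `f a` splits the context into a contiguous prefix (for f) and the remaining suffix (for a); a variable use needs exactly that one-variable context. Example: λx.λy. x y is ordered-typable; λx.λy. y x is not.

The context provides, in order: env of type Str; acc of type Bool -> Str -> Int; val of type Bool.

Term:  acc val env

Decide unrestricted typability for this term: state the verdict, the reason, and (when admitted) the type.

yes — well-typed at Int; no restrictions here; term : Int
usage: env=1; acc=1; val=1
uses in reading order: acc, val, env
typing: well-typed — term : Int
per-discipline verdicts: ordered ✗; linear ✓; affine ✓; relevant ✓; unrestricted ✓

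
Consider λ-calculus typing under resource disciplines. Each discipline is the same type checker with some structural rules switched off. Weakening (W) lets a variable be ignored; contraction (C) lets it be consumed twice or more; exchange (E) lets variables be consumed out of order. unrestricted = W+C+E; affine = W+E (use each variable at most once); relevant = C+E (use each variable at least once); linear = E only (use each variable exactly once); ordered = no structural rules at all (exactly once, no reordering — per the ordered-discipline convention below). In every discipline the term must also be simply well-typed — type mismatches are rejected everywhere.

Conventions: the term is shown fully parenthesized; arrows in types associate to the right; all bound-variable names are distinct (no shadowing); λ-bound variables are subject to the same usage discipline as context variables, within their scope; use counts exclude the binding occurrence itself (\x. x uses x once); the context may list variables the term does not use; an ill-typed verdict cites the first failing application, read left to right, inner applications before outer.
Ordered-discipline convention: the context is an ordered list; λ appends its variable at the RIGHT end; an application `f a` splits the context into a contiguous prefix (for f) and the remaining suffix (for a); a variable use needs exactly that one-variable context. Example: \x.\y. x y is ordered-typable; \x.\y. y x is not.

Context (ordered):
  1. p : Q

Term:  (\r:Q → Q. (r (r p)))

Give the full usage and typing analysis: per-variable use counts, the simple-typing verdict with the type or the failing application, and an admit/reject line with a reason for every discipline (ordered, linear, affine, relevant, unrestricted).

use counts: p ×1, r (λ-bound) ×2
left-to-right use order: r, r, p
typing: well-typed at (Q → Q) → Q
ordered ✗ (repeated use of r ×2)
linear ✗ (repeated use of r ×2)
affine ✗ (repeated use of r ×2)
relevant ✓ (p, r: all used, weakening unneeded)
unrestricted ✓ (typability at (Q → Q) → Q is all that's needed)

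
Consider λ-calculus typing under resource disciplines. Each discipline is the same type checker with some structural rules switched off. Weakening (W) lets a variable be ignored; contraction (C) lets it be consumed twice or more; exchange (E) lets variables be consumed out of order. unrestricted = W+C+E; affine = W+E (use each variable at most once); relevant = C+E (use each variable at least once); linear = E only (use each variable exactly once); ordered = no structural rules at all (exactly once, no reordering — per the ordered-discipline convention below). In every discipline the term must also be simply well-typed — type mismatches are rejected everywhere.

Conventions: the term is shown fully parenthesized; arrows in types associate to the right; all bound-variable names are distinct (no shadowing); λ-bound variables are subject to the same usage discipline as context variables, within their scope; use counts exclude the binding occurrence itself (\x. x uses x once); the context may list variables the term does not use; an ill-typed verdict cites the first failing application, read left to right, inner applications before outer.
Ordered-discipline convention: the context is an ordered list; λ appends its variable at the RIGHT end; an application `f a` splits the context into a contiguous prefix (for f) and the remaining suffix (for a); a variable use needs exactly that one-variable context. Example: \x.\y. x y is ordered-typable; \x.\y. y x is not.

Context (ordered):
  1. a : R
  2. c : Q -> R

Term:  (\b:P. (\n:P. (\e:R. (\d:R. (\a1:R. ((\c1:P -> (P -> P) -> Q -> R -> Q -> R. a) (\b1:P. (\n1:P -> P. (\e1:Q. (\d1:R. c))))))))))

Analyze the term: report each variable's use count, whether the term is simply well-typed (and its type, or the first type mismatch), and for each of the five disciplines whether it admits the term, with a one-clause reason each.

counts: a: 1; c: 1; b (λ-bound): 0; n (λ-bound): 0; e (λ-bound): 0; d (λ-bound): 0; a1 (λ-bound): 0; c1 (λ-bound): 0; b1 (λ-bound): 0; n1 (λ-bound): 0; e1 (λ-bound): 0; d1 (λ-bound): 0
use order (left to right): a, c
typing: well-typed at P -> P -> R -> R -> R -> R
ordered: ✗, unused: b, n, e, d, a1, c1, b1, n1, e1, d1 — weakening required
linear: ✗, unused: b, n, e, d, a1, c1, b1, n1, e1, d1 — weakening required
affine: ✓, no duplicate uses among a, c, b, n, e, d, a1, c1, b1, n1, e1, d1
relevant: ✗, unused: b, n, e, d, a1, c1, b1, n1, e1, d1 — weakening required
unrestricted: ✓, simply typable at P -> P -> R -> R -> R -> R; W, C, E all held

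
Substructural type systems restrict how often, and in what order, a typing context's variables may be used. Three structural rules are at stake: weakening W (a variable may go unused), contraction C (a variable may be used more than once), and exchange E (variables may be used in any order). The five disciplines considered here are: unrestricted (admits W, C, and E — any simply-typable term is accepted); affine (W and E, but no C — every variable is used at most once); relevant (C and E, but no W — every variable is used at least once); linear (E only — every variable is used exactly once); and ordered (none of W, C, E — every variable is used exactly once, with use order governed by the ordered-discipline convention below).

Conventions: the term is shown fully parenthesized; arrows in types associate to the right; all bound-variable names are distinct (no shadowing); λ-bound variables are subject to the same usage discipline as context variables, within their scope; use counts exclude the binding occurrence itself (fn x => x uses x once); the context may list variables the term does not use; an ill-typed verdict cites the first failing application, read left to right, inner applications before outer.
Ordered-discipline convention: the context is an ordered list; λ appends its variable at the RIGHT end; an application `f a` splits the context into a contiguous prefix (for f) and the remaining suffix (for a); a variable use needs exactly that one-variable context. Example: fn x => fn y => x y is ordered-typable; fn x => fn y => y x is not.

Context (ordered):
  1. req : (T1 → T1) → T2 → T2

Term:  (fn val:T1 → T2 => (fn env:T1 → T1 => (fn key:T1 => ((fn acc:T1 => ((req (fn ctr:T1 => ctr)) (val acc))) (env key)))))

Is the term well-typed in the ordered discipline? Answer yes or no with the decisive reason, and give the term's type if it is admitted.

yes — single-use (req, val, env, key, acc, ctr), ordered derivation ok; term : (T1 → T2) → (T1 → T1) → T1 → T2
usage: req: 1, val (bound): 1, env (bound): 1, key (bound): 1, acc (bound): 1, ctr (bound): 1
uses in reading order: req, ctr, val, acc, env, key
typing: the term checks, with type (T1 → T2) → (T1 → T1) → T1 → T2
across the five disciplines: ordered ✓, linear ✓, affine ✓, relevant ✓, unrestricted ✓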